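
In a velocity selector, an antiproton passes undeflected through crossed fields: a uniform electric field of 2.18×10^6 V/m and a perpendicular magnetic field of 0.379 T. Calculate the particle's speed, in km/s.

For zero net force, qE = qvB, so v = E/B.
v = (2.18×10^6) / (0.379) = 5.75×10^6 m/s.

v ≈ 5750 km/s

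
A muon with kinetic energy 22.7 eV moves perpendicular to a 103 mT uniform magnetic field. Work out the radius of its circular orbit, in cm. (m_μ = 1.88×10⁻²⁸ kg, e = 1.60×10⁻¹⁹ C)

Convert the energy: K = 22.7 eV = 3.63×10^-18 J.
v = √(2K/m) = √(2·3.63×10^-18/1.88×10^-28) = 1.97×10^5 m/s.
r = mv/(qB) = (1.88×10^-28)(1.97×10^5) / [(1×1.60×10^-19)(0.103)] = 2.24×10^-3 m.

r ≈ 0.224 cm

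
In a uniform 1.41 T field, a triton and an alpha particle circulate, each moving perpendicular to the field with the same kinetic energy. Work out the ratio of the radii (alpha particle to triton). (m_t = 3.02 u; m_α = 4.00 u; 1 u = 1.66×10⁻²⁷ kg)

r = √(2mK)/(qB) ⇒ at equal K, r ∝ √m/q.
r_{alpha particle}/r_{triton} = 0.575.

ratio ≈ 0.575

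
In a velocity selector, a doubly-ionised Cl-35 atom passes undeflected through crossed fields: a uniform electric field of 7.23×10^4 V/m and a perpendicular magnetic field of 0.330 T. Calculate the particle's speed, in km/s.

v ≈ 219 km/s

For zero net force, qE = qvB, so v = E/B.
v = (7.23×10^4) / (0.330) = 2.19×10^5 m/s.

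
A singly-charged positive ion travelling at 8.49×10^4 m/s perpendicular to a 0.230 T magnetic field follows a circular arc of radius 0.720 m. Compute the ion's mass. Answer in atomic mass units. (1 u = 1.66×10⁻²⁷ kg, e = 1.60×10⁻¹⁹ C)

qvB = mv²/r ⇒ m = qBr/v.
m = (1×1.60×10^-19)(0.230)(0.720) / (8.49×10^4) = 3.12×10^-25 kg = 188 u.

m ≈ 188 u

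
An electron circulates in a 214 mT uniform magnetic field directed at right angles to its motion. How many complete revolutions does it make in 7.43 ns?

T = 2πm/(qB) = 2π(9.11×10^-31) / [(1×1.60×10^-19)(0.214)] = 1.6717×10^-10 s.
N = t/T = 7.43×10^-9 / 1.6717×10^-10 ≈ 44.45, so 44 complete revolutions.

N = 44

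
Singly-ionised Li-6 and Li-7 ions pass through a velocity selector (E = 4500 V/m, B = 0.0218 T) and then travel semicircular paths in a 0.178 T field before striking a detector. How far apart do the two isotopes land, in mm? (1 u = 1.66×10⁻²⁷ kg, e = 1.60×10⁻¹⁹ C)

Both emerge at v = E/B₁ = 2.06×10^5 m/s.
r = mv/(qB₂), so r₁ = 0.0722 m and r₂ = 0.0842 m, giving Δr = 0.0120 m.
After a semicircle each ion lands a diameter 2r from the entry slit, so the separation is 2Δr = 0.0241 m.

Δd ≈ 24.1 mm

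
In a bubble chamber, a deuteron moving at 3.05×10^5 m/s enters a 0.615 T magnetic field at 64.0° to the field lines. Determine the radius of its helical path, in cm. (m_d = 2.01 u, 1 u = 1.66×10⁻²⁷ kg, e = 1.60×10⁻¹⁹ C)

r ≈ 0.930 cm

Only the perpendicular component v⊥ = v sin64.0° = 2.74×10^5 m/s is bent by the field.
r = m v⊥ /(qB) = (3.34×10^-27)(2.74×10^5) / [(1×1.60×10^-19)(0.615)] = 9.30×10^-3 m.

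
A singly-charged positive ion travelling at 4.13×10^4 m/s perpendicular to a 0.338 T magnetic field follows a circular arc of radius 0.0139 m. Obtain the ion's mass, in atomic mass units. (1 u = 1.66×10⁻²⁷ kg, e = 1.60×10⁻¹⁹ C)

qvB = mv²/r ⇒ m = qBr/v.
m = (1×1.60×10^-19)(0.338)(0.0139) / (4.13×10^4) = 1.82×10^-26 kg = 11.0 u.

m ≈ 11.0 u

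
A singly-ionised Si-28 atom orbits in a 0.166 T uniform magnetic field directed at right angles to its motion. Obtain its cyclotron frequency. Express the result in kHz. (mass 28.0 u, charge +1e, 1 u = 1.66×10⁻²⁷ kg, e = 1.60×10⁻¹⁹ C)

f = qB/(2πm) = (1×1.60×10^-19)(0.166) / [2π(4.65×10^-26)] = 9.09×10^4 Hz.

f ≈ 90.9 kHz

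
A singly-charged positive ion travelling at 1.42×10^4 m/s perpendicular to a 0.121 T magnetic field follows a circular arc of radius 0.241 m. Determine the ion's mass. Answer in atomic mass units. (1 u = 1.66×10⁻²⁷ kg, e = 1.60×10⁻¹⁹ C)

m ≈ 198 u

qvB = mv²/r ⇒ m = qBr/v.
m = (1×1.60×10^-19)(0.121)(0.241) / (1.42×10^4) = 3.29×10^-25 kg = 198 u.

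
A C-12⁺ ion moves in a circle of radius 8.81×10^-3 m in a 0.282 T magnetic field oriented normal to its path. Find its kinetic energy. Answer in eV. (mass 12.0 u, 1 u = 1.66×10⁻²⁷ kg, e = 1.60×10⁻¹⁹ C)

K ≈ 24.8 eV

v = qBr/m = (1×1.60×10^-19)(0.282)(8.81×10^-3) / (1.99×10^-26) = 2.00×10^4 m/s.
K = ½mv² = 0.5·(1.99×10^-26)·(2.00×10^4)² = 3.97×10^-18 J = 24.8 eV.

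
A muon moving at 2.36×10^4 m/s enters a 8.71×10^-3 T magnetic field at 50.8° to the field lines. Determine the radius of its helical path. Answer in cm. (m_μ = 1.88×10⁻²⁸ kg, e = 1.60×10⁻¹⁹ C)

Only the perpendicular component v⊥ = v sin50.8° = 1.83×10^4 m/s is bent by the field.
r = m v⊥ /(qB) = (1.88×10^-28)(1.83×10^4) / [(1×1.60×10^-19)(8.71×10^-3)] = 2.47×10^-3 m.

r ≈ 0.247 cm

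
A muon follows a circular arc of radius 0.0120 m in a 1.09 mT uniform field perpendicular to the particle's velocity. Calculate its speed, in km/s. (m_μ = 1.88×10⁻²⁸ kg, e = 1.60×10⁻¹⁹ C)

v ≈ 11.1 km/s

From qvB = mv²/r, v = qBr/m.
v = (1×1.60×10^-19)(1.09×10^-3)(0.0120) / (1.88×10^-28) = 1.11×10^4 m/s.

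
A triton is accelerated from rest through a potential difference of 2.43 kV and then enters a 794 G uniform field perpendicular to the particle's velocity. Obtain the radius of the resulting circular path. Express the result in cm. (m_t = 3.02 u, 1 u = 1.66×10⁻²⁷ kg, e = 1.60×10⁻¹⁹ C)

r ≈ 15.5 cm

The kinetic energy gained is K = qV = (1×1.60×10^-19)(2430) = 3.89×10^-16 J.
v = √(2K/m) = 3.94×10^5 m/s.
r = mv/(qB) = (5.01×10^-27)(3.94×10^5) / [(1×1.60×10^-19)(0.0794)] = 0.155 m.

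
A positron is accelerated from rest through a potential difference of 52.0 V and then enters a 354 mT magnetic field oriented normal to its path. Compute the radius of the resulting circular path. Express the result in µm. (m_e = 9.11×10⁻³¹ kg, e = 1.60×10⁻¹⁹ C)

The kinetic energy gained is K = qV = (1×1.60×10^-19)(52.0) = 8.32×10^-18 J.
v = √(2K/m) = 4.27×10^6 m/s.
r = mv/(qB) = (9.11×10^-31)(4.27×10^6) / [(1×1.60×10^-19)(0.354)] = 6.87×10^-5 m.

r ≈ 68.7 µm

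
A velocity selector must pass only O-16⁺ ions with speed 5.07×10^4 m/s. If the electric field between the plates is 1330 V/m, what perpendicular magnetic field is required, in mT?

qE = qvB ⇒ B = E/v = (1330) / (5.07×10^4) = 0.0262 T.

B ≈ 26.2 mT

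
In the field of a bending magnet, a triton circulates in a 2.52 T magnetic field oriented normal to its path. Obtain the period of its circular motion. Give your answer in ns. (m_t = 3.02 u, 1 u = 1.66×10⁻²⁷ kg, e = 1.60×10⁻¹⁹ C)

T ≈ 78.1 ns

The cyclotron period is independent of speed: T = 2πm/(qB).
T = 2π(5.01×10^-27) / [(1×1.60×10^-19)(2.52)] = 7.81×10^-8 s.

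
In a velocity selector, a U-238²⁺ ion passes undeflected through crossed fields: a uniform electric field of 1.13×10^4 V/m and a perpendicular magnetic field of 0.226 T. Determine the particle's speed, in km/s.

For zero net force, qE = qvB, so v = E/B.
v = (1.13×10^4) / (0.226) = 5.00×10^4 m/s.

v ≈ 50.0 km/s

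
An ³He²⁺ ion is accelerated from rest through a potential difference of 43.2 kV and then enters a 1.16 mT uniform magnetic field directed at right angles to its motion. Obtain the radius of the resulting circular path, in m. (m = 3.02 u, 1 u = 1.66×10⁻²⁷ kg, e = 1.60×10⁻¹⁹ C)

r ≈ 31.7 m

The kinetic energy gained is K = qV = (2×1.60×10^-19)(4.32×10^4) = 1.38×10^-14 J.
v = √(2K/m) = 2.35×10^6 m/s.
r = mv/(qB) = (5.01×10^-27)(2.35×10^6) / [(2×1.60×10^-19)(1.16×10^-3)] = 31.7 m.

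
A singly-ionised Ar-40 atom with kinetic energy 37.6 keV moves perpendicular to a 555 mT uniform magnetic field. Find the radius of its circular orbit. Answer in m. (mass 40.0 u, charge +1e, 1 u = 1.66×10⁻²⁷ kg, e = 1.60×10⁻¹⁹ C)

r ≈ 0.318 m

Convert the energy: K = 37.6 keV = 6.02×10^-15 J.
v = √(2K/m) = √(2·6.02×10^-15/6.64×10^-26) = 4.26×10^5 m/s.
r = mv/(qB) = (6.64×10^-26)(4.26×10^5) / [(1×1.60×10^-19)(0.555)] = 0.318 m.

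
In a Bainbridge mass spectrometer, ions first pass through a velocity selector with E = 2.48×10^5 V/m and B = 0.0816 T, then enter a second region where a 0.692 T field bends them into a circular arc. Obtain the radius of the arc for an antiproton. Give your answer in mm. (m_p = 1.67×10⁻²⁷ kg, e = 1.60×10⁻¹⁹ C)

The selector passes v = E/B = 2.48×10^5/0.0816 = 3.04×10^6 m/s.
In the deflection region, r = mv/(qB₂) = (1.67×10^-27)(3.04×10^6) / [(1×1.60×10^-19)(0.692)] = 0.0458 m.

r ≈ 45.8 mm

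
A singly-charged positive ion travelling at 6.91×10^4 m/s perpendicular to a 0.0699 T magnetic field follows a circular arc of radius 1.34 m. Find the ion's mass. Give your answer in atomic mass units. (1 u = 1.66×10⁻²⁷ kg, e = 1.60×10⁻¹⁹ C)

qvB = mv²/r ⇒ m = qBr/v.
m = (1×1.60×10^-19)(0.0699)(1.34) / (6.91×10^4) = 2.17×10^-25 kg = 131 u.

m ≈ 131 u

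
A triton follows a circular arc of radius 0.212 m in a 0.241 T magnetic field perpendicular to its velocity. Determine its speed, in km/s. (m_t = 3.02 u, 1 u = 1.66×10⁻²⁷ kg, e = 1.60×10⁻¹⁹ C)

v ≈ 1630 km/s

From qvB = mv²/r, v = qBr/m.
v = (1×1.60×10^-19)(0.241)(0.212) / (5.01×10^-27) = 1.63×10^6 m/s.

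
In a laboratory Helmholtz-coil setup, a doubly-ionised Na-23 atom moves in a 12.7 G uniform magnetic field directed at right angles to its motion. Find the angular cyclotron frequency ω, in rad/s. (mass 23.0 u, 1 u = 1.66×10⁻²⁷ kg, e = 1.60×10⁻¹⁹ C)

ω = qB/m = (2×1.60×10^-19)(1.27×10^-3) / (3.82×10^-26) = 1.06×10^4 rad/s.

ω ≈ 1.06×10^4 rad/s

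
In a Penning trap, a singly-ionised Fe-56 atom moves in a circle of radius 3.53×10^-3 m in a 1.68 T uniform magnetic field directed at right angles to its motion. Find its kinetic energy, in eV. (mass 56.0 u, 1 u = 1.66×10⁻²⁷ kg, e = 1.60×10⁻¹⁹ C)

K ≈ 30.3 eV

v = qBr/m = (1×1.60×10^-19)(1.68)(3.53×10^-3) / (9.30×10^-26) = 1.02×10^4 m/s.
K = ½mv² = 0.5·(9.30×10^-26)·(1.02×10^4)² = 4.84×10^-18 J = 30.3 eV.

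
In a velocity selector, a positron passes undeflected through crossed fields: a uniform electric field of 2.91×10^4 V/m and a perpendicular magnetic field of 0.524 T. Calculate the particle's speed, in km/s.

v ≈ 55.5 km/s

For zero net force, qE = qvB, so v = E/B.
v = (2.91×10^4) / (0.524) = 5.55×10^4 m/s.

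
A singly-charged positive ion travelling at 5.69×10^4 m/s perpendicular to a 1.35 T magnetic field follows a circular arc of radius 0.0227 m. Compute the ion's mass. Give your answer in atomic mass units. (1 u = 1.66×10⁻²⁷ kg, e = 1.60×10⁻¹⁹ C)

m ≈ 51.9 u

qvB = mv²/r ⇒ m = qBr/v.
m = (1×1.60×10^-19)(1.35)(0.0227) / (5.69×10^4) = 8.62×10^-26 kg = 51.9 u.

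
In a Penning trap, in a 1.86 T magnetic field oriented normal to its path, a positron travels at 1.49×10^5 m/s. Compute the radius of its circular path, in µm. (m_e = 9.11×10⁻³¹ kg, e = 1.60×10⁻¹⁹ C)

r ≈ 0.456 µm

The magnetic force provides the centripetal force: qvB = mv²/r, so r = mv/(qB).
r = (9.11×10^-31 kg)(1.49×10^5 m/s) / [(1×1.60×10^-19 C)(1.86 T)] = 4.56×10^-7 m.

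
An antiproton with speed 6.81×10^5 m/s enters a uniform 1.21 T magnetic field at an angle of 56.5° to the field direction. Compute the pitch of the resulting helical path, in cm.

pitch ≈ 2.04 cm

The velocity component along B is v∥ = v cos56.5° = 3.76×10^5 m/s.
The cyclotron period T = 2πm/(qB) = 5.42×10^-8 s is set by m, q, B alone.
Pitch = v∥·T = (3.76×10^5)(5.42×10^-8) = 0.0204 m.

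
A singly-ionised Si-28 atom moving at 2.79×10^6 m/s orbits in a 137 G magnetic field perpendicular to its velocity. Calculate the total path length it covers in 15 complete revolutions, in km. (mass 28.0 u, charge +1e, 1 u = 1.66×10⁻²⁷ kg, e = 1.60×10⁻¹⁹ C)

L ≈ 5.58 km

r = mv/(qB) = 59.2 m, so one revolution covers 2πr = 372 m.
In 15 revolutions: L = 15·2πr = 5580 m.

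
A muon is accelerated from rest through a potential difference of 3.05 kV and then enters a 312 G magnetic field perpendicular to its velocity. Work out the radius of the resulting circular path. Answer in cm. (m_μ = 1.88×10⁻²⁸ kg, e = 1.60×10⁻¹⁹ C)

The kinetic energy gained is K = qV = (1×1.60×10^-19)(3050) = 4.88×10^-16 J.
v = √(2K/m) = 2.28×10^6 m/s.
r = mv/(qB) = (1.88×10^-28)(2.28×10^6) / [(1×1.60×10^-19)(0.0312)] = 0.0858 m.

r ≈ 8.58 cm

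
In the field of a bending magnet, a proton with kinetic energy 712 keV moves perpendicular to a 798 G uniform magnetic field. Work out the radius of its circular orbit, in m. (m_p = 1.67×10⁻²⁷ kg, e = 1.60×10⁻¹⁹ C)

Convert the energy: K = 712 keV = 1.14×10^-13 J.
v = √(2K/m) = √(2·1.14×10^-13/1.67×10^-27) = 1.17×10^7 m/s.
r = mv/(qB) = (1.67×10^-27)(1.17×10^7) / [(1×1.60×10^-19)(0.0798)] = 1.53 m.

r ≈ 1.53 m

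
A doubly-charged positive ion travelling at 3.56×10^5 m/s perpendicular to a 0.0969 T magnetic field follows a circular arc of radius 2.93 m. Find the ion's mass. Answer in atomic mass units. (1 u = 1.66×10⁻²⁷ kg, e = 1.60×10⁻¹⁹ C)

m ≈ 154 u

qvB = mv²/r ⇒ m = qBr/v.
m = (2×1.60×10^-19)(0.0969)(2.93) / (3.56×10^5) = 2.55×10^-25 kg = 154 u.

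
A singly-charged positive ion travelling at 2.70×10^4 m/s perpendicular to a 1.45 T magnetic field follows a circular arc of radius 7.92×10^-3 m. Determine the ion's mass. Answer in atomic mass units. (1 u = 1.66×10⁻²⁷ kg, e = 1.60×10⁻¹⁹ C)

m ≈ 41.0 u

qvB = mv²/r ⇒ m = qBr/v.
m = (1×1.60×10^-19)(1.45)(7.92×10^-3) / (2.70×10^4) = 6.81×10^-26 kg = 41.0 u.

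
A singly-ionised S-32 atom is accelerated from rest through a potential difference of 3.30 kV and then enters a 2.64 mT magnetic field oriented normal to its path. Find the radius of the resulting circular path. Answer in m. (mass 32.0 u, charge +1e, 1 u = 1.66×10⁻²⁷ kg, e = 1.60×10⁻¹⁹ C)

r ≈ 17.7 m

The kinetic energy gained is K = qV = (1×1.60×10^-19)(3300) = 5.28×10^-16 J.
v = √(2K/m) = 1.41×10^5 m/s.
r = mv/(qB) = (5.31×10^-26)(1.41×10^5) / [(1×1.60×10^-19)(2.64×10^-3)] = 17.7 m.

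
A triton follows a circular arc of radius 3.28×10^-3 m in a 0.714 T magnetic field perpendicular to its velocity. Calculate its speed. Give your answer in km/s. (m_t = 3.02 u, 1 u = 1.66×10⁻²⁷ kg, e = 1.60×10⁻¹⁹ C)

From qvB = mv²/r, v = qBr/m.
v = (1×1.60×10^-19)(0.714)(3.28×10^-3) / (5.01×10^-27) = 7.47×10^4 m/s.

v ≈ 74.7 km/s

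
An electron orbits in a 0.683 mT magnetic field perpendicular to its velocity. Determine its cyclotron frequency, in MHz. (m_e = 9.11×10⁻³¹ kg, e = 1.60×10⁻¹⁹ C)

f ≈ 19.1 MHz

f = qB/(2πm) = (1×1.60×10^-19)(6.83×10^-4) / [2π(9.11×10^-31)] = 1.91×10^7 Hz.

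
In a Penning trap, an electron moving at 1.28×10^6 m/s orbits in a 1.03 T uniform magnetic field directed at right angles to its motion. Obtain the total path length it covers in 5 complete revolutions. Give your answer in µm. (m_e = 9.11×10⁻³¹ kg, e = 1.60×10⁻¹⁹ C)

L ≈ 222 µm

r = mv/(qB) = 7.08×10^-6 m, so one revolution covers 2πr = 4.45×10^-5 m.
In 5 revolutions: L = 5·2πr = 2.22×10^-4 m.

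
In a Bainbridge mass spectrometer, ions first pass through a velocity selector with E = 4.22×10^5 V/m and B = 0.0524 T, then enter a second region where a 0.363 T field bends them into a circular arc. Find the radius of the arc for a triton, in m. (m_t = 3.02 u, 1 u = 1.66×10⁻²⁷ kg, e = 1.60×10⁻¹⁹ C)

r ≈ 0.695 m

The selector passes v = E/B = 4.22×10^5/0.0524 = 8.05×10^6 m/s.
In the deflection region, r = mv/(qB₂) = (5.01×10^-27)(8.05×10^6) / [(1×1.60×10^-19)(0.363)] = 0.695 m.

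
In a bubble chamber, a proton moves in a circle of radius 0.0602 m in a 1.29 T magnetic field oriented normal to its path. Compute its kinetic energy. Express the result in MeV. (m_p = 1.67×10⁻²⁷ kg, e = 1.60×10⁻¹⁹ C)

v = qBr/m = (1×1.60×10^-19)(1.29)(0.0602) / (1.67×10^-27) = 7.44×10^6 m/s.
K = ½mv² = 0.5·(1.67×10^-27)·(7.44×10^6)² = 4.62×10^-14 J = 0.289 MeV.

K ≈ 0.289 MeV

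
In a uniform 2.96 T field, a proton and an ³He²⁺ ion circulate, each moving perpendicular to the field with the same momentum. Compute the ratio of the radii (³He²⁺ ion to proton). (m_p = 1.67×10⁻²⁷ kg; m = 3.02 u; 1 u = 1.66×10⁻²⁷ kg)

ratio ≈ 0.500

r = p/(qB) ⇒ at equal p, r ∝ 1/q.
r_{³He²⁺ ion}/r_{proton} = 0.500.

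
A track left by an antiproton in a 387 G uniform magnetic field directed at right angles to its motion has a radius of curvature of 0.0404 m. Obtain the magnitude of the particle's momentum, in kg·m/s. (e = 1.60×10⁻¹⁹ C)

Since qvB = mv²/r, the momentum p = mv = qBr.
p = (1×1.60×10^-19)(0.0387)(0.0404) = 2.50×10^-22 kg·m/s.

p ≈ 2.50×10^-22 kg·m/s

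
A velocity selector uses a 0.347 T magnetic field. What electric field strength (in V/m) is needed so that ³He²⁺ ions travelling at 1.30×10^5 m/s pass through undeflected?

E ≈ 4.51×10^4 V/m

qE = qvB ⇒ E = vB = (1.30×10^5)(0.347) = 4.51×10^4 V/m.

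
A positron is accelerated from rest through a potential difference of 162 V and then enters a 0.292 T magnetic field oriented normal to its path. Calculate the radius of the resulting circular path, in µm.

The kinetic energy gained is K = qV = (1×1.60×10^-19)(162) = 2.59×10^-17 J.
v = √(2K/m) = 7.54×10^6 m/s.
r = mv/(qB) = (9.11×10^-31)(7.54×10^6) / [(1×1.60×10^-19)(0.292)] = 1.47×10^-4 m.

r ≈ 147 µm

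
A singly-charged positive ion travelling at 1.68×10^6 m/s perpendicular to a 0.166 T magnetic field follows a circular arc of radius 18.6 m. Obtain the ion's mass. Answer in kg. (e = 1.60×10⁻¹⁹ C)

qvB = mv²/r ⇒ m = qBr/v.
m = (1×1.60×10^-19)(0.166)(18.6) / (1.68×10^6) = 2.94×10^-25 kg.

m ≈ 2.94×10^-25 kg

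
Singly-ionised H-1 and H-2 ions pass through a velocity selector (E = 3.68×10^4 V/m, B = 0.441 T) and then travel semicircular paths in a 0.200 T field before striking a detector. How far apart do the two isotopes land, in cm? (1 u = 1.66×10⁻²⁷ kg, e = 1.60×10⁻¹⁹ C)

Both emerge at v = E/B₁ = 8.34×10^4 m/s.
r = mv/(qB₂), so r₁ = 4.33×10^-3 m and r₂ = 8.66×10^-3 m, giving Δr = 4.33×10^-3 m.
After a semicircle each ion lands a diameter 2r from the entry slit, so the separation is 2Δr = 8.66×10^-3 m.

Δd ≈ 0.866 cm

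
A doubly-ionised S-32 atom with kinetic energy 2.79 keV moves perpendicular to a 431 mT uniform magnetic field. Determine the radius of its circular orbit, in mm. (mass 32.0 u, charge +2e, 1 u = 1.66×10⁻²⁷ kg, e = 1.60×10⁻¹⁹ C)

Convert the energy: K = 2.79 keV = 4.46×10^-16 J.
v = √(2K/m) = √(2·4.46×10^-16/5.31×10^-26) = 1.30×10^5 m/s.
r = mv/(qB) = (5.31×10^-26)(1.30×10^5) / [(2×1.60×10^-19)(0.431)] = 0.0499 m.

r ≈ 49.9 mm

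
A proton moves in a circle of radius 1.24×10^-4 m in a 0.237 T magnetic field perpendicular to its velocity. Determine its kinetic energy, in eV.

v = qBr/m = (1×1.60×10^-19)(0.237)(1.24×10^-4) / (1.67×10^-27) = 2820 m/s.
K = ½mv² = 0.5·(1.67×10^-27)·(2820)² = 6.62×10^-21 J = 0.0414 eV.

K ≈ 0.0414 eV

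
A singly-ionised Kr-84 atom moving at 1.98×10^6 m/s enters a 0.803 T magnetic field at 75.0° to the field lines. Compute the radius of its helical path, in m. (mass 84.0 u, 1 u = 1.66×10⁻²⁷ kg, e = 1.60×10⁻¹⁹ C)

r ≈ 2.08 m

Only the perpendicular component v⊥ = v sin75.0° = 1.91×10^6 m/s is bent by the field.
r = m v⊥ /(qB) = (1.39×10^-25)(1.91×10^6) / [(1×1.60×10^-19)(0.803)] = 2.08 m.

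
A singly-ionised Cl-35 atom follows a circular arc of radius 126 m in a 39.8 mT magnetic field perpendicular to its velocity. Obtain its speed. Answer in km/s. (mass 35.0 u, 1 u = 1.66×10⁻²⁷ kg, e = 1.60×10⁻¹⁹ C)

v ≈ 13800 km/s

From qvB = mv²/r, v = qBr/m.
v = (1×1.60×10^-19)(0.0398)(126) / (5.81×10^-26) = 1.38×10^7 m/s.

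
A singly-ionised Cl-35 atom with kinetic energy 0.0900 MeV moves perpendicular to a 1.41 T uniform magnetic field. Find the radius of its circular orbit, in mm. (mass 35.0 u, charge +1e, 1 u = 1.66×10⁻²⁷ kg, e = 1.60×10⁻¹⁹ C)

Convert the energy: K = 0.0900 MeV = 1.44×10^-14 J.
v = √(2K/m) = √(2·1.44×10^-14/5.81×10^-26) = 7.04×10^5 m/s.
r = mv/(qB) = (5.81×10^-26)(7.04×10^5) / [(1×1.60×10^-19)(1.41)] = 0.181 m.

r ≈ 181 mm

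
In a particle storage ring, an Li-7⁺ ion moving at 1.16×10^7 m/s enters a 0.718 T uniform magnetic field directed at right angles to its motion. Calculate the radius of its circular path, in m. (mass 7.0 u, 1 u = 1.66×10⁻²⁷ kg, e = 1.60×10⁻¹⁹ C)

r ≈ 1.17 m

The magnetic force provides the centripetal force: qvB = mv²/r, so r = mv/(qB).
r = (1.16×10^-26 kg)(1.16×10^7 m/s) / [(1×1.60×10^-19 C)(0.718 T)] = 1.17 m.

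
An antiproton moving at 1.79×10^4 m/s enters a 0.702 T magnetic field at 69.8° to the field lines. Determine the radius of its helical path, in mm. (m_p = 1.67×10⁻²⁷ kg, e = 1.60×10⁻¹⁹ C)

r ≈ 0.250 mm

Only the perpendicular component v⊥ = v sin69.8° = 1.68×10^4 m/s is bent by the field.
r = m v⊥ /(qB) = (1.67×10^-27)(1.68×10^4) / [(1×1.60×10^-19)(0.702)] = 2.50×10^-4 m.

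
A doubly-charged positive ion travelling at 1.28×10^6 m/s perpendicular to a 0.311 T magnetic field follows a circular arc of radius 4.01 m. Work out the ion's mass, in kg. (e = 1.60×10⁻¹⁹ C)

qvB = mv²/r ⇒ m = qBr/v.
m = (2×1.60×10^-19)(0.311)(4.01) / (1.28×10^6) = 3.12×10^-25 kg.

m ≈ 3.12×10^-25 kg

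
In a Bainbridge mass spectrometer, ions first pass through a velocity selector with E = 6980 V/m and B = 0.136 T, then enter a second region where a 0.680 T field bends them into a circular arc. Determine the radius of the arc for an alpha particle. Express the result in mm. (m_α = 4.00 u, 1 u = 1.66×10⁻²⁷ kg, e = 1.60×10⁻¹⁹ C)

The selector passes v = E/B = 6980/0.136 = 5.13×10^4 m/s.
In the deflection region, r = mv/(qB₂) = (6.64×10^-27)(5.13×10^4) / [(2×1.60×10^-19)(0.680)] = 1.57×10^-3 m.

r ≈ 1.57 mm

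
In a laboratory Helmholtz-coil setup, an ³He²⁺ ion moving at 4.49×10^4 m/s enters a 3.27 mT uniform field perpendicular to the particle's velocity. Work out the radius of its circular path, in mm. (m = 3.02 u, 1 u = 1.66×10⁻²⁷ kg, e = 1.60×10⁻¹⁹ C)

The magnetic force provides the centripetal force: qvB = mv²/r, so r = mv/(qB).
r = (5.01×10^-27 kg)(4.49×10^4 m/s) / [(2×1.60×10^-19 C)(3.27×10^-3 T)] = 0.215 m.

r ≈ 215 mm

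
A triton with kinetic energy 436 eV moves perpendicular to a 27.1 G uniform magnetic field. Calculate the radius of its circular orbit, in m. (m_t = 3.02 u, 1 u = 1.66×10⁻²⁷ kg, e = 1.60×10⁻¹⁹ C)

Convert the energy: K = 436 eV = 6.98×10^-17 J.
v = √(2K/m) = √(2·6.98×10^-17/5.01×10^-27) = 1.67×10^5 m/s.
r = mv/(qB) = (5.01×10^-27)(1.67×10^5) / [(1×1.60×10^-19)(2.71×10^-3)] = 1.93 m.

r ≈ 1.93 m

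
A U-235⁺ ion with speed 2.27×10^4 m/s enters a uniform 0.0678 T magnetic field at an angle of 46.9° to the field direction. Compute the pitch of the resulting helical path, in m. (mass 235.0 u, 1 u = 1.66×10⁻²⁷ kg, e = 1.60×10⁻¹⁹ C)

The velocity component along B is v∥ = v cos46.9° = 1.55×10^4 m/s.
The cyclotron period T = 2πm/(qB) = 2.26×10^-4 s is set by m, q, B alone.
Pitch = v∥·T = (1.55×10^4)(2.26×10^-4) = 3.50 m.

pitch ≈ 3.50 m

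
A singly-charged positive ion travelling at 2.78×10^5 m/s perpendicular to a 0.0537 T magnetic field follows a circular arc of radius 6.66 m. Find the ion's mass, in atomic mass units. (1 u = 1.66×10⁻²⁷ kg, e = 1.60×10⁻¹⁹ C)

qvB = mv²/r ⇒ m = qBr/v.
m = (1×1.60×10^-19)(0.0537)(6.66) / (2.78×10^5) = 2.06×10^-25 kg = 124 u.

m ≈ 124 u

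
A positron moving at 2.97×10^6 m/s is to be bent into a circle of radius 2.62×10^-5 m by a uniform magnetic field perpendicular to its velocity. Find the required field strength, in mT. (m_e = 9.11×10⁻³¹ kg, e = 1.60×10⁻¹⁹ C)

qvB = mv²/r gives B = mv/(qr).
B = (9.11×10^-31)(2.97×10^6) / [(1×1.60×10^-19)(2.62×10^-5)] = 0.645 T.

B ≈ 645 mT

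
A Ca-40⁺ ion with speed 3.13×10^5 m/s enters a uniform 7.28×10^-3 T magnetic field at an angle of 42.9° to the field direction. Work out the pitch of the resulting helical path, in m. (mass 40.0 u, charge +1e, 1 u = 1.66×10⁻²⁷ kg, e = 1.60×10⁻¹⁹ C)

The velocity component along B is v∥ = v cos42.9° = 2.29×10^5 m/s.
The cyclotron period T = 2πm/(qB) = 3.58×10^-4 s is set by m, q, B alone.
Pitch = v∥·T = (2.29×10^5)(3.58×10^-4) = 82.1 m.

pitch ≈ 82.1 m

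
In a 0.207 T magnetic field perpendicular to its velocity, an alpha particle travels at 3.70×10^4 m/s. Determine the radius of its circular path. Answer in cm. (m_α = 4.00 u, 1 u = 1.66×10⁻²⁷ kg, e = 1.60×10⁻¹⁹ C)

The magnetic force provides the centripetal force: qvB = mv²/r, so r = mv/(qB).
r = (6.64×10^-27 kg)(3.70×10^4 m/s) / [(2×1.60×10^-19 C)(0.207 T)] = 3.71×10^-3 m.

r ≈ 0.371 cm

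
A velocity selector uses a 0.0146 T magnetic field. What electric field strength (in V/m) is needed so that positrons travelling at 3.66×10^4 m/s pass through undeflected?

E ≈ 534 V/m

qE = qvB ⇒ E = vB = (3.66×10^4)(0.0146) = 534 V/m.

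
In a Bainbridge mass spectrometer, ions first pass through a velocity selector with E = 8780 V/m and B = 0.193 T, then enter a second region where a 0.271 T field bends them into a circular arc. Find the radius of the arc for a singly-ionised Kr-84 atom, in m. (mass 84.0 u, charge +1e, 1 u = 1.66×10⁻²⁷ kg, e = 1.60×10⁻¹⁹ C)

r ≈ 0.146 m

The selector passes v = E/B = 8780/0.193 = 4.55×10^4 m/s.
In the deflection region, r = mv/(qB₂) = (1.39×10^-25)(4.55×10^4) / [(1×1.60×10^-19)(0.271)] = 0.146 m.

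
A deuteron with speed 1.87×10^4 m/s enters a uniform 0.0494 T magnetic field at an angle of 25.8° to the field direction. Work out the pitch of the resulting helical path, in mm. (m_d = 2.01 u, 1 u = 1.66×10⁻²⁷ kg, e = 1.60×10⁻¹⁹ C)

The velocity component along B is v∥ = v cos25.8° = 1.68×10^4 m/s.
The cyclotron period T = 2πm/(qB) = 2.65×10^-6 s is set by m, q, B alone.
Pitch = v∥·T = (1.68×10^4)(2.65×10^-6) = 0.0447 m.

pitch ≈ 44.7 mm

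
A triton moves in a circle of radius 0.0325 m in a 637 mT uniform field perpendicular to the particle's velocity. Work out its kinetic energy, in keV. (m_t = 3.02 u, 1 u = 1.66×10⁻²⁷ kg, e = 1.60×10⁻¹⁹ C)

v = qBr/m = (1×1.60×10^-19)(0.637)(0.0325) / (5.01×10^-27) = 6.61×10^5 m/s.
K = ½mv² = 0.5·(5.01×10^-27)·(6.61×10^5)² = 1.09×10^-15 J = 6.84 keV.

K ≈ 6.84 keV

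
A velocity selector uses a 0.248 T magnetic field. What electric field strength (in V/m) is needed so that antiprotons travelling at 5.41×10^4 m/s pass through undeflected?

qE = qvB ⇒ E = vB = (5.41×10^4)(0.248) = 1.34×10^4 V/m.

E ≈ 1.34×10^4 V/m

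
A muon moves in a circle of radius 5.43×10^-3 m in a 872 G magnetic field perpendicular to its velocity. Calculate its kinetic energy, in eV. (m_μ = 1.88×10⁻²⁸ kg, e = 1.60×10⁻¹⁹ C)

K ≈ 95.4 eV

v = qBr/m = (1×1.60×10^-19)(0.0872)(5.43×10^-3) / (1.88×10^-28) = 4.03×10^5 m/s.
K = ½mv² = 0.5·(1.88×10^-28)·(4.03×10^5)² = 1.53×10^-17 J = 95.4 eV.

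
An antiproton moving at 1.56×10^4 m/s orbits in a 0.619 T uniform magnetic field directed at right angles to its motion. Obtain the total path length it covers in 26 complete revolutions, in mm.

r = mv/(qB) = 2.63×10^-4 m, so one revolution covers 2πr = 1.65×10^-3 m.
In 26 revolutions: L = 26·2πr = 0.0430 m.

L ≈ 43.0 mm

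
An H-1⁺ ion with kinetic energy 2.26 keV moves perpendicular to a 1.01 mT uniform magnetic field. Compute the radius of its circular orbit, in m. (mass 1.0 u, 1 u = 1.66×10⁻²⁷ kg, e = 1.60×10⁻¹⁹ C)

Convert the energy: K = 2.26 keV = 3.62×10^-16 J.
v = √(2K/m) = √(2·3.62×10^-16/1.66×10^-27) = 6.60×10^5 m/s.
r = mv/(qB) = (1.66×10^-27)(6.60×10^5) / [(1×1.60×10^-19)(1.01×10^-3)] = 6.78 m.

r ≈ 6.78 m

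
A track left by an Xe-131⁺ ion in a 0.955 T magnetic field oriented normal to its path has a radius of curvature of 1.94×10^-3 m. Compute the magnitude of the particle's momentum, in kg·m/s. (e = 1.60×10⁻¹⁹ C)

p ≈ 2.96×10^-22 kg·m/s

Since qvB = mv²/r, the momentum p = mv = qBr.
p = (1×1.60×10^-19)(0.955)(1.94×10^-3) = 2.96×10^-22 kg·m/s.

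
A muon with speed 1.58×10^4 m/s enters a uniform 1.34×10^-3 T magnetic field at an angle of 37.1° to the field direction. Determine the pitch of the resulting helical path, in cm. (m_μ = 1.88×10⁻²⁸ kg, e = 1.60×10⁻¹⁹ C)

pitch ≈ 6.94 cm

The velocity component along B is v∥ = v cos37.1° = 1.26×10^4 m/s.
The cyclotron period T = 2πm/(qB) = 5.51×10^-6 s is set by m, q, B alone.
Pitch = v∥·T = (1.26×10^4)(5.51×10^-6) = 0.0694 m.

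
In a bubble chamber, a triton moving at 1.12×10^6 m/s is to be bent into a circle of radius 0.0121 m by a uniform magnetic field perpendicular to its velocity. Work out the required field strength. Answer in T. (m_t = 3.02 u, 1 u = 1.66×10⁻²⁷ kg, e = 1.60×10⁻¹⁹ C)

B ≈ 2.90 T

qvB = mv²/r gives B = mv/(qr).
B = (5.01×10^-27)(1.12×10^6) / [(1×1.60×10^-19)(0.0121)] = 2.90 T.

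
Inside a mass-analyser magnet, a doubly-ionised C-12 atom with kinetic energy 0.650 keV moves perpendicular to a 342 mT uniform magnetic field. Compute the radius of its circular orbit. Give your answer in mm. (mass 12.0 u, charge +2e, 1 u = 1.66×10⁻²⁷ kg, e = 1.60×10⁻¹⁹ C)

Convert the energy: K = 0.650 keV = 1.04×10^-16 J.
v = √(2K/m) = √(2·1.04×10^-16/1.99×10^-26) = 1.02×10^5 m/s.
r = mv/(qB) = (1.99×10^-26)(1.02×10^5) / [(2×1.60×10^-19)(0.342)] = 0.0186 m.

r ≈ 18.6 mm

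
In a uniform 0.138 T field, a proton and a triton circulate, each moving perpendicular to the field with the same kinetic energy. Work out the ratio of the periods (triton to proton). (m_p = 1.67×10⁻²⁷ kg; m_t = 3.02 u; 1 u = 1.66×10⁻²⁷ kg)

ratio ≈ 3.00

T = 2πm/(qB) is independent of speed, so T₂/T₁ = (m₂/q₂)/(m₁/q₁).
T_{triton}/T_{proton} = (5.01×10^-27/1e) / (1.67×10^-27/1e) = 3.00.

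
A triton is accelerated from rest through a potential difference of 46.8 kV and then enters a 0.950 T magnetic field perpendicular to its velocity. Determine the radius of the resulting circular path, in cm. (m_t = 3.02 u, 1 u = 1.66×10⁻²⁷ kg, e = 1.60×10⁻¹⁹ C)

The kinetic energy gained is K = qV = (1×1.60×10^-19)(4.68×10^4) = 7.49×10^-15 J.
v = √(2K/m) = 1.73×10^6 m/s.
r = mv/(qB) = (5.01×10^-27)(1.73×10^6) / [(1×1.60×10^-19)(0.950)] = 0.0570 m.

r ≈ 5.70 cm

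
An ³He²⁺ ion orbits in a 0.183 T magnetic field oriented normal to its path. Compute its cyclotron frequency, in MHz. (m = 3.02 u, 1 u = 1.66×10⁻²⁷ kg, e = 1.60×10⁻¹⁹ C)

f ≈ 1.86 MHz

f = qB/(2πm) = (2×1.60×10^-19)(0.183) / [2π(5.01×10^-27)] = 1.86×10^6 Hz.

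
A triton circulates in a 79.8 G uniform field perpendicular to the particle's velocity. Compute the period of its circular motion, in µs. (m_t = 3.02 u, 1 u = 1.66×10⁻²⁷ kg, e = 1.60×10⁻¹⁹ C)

The cyclotron period is independent of speed: T = 2πm/(qB).
T = 2π(5.01×10^-27) / [(1×1.60×10^-19)(7.98×10^-3)] = 2.47×10^-5 s.

T ≈ 24.7 µs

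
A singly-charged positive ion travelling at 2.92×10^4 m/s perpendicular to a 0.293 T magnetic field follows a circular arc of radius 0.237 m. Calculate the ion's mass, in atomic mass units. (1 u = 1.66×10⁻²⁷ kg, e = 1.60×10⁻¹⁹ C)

m ≈ 229 u

qvB = mv²/r ⇒ m = qBr/v.
m = (1×1.60×10^-19)(0.293)(0.237) / (2.92×10^4) = 3.80×10^-25 kg = 229 u.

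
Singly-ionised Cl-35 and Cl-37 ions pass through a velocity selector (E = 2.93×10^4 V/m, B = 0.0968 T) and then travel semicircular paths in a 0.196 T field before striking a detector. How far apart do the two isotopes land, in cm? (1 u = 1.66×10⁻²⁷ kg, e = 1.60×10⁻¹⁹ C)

Both emerge at v = E/B₁ = 3.03×10^5 m/s.
r = mv/(qB₂), so r₁ = 0.5608 m and r₂ = 0.5928 m, giving Δr = 0.0320 m.
After a semicircle each ion lands a diameter 2r from the entry slit, so the separation is 2Δr = 0.0641 m.

Δd ≈ 6.41 cm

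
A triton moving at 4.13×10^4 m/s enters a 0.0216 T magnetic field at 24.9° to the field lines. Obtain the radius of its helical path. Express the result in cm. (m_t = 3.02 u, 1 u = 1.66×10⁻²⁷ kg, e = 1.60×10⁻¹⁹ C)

r ≈ 2.52 cm

Only the perpendicular component v⊥ = v sin24.9° = 1.74×10^4 m/s is bent by the field.
r = m v⊥ /(qB) = (5.01×10^-27)(1.74×10^4) / [(1×1.60×10^-19)(0.0216)] = 0.0252 m.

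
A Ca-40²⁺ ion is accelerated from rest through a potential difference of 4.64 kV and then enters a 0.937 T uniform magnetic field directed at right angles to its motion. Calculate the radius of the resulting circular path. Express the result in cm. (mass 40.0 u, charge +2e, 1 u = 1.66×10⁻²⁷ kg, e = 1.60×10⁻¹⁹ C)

r ≈ 4.68 cm

The kinetic energy gained is K = qV = (2×1.60×10^-19)(4640) = 1.48×10^-15 J.
v = √(2K/m) = 2.11×10^5 m/s.
r = mv/(qB) = (6.64×10^-26)(2.11×10^5) / [(2×1.60×10^-19)(0.937)] = 0.0468 m.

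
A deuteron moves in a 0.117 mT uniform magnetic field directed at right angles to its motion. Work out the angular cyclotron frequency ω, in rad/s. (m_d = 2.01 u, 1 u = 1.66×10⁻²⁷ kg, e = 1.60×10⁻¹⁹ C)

ω ≈ 5610 rad/s

ω = qB/m = (1×1.60×10^-19)(1.17×10^-4) / (3.34×10^-27) = 5610 rad/s.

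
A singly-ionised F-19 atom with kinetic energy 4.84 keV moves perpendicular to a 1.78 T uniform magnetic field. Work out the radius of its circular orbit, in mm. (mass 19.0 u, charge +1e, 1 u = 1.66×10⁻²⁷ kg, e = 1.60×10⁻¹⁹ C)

r ≈ 24.5 mm

Convert the energy: K = 4.84 keV = 7.74×10^-16 J.
v = √(2K/m) = √(2·7.74×10^-16/3.15×10^-26) = 2.22×10^5 m/s.
r = mv/(qB) = (3.15×10^-26)(2.22×10^5) / [(1×1.60×10^-19)(1.78)] = 0.0245 m.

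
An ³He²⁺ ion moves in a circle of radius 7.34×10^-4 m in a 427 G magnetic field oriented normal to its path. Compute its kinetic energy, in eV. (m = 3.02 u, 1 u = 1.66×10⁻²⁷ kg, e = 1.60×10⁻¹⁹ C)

K ≈ 0.0627 eV

v = qBr/m = (2×1.60×10^-19)(0.0427)(7.34×10^-4) / (5.01×10^-27) = 2000 m/s.
K = ½mv² = 0.5·(5.01×10^-27)·(2000)² = 1.00×10^-20 J = 0.0627 eV.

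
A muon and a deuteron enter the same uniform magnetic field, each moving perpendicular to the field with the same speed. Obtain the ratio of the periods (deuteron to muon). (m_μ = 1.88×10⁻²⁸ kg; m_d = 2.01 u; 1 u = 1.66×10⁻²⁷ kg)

T = 2πm/(qB) is independent of speed, so T₂/T₁ = (m₂/q₂)/(m₁/q₁).
T_{deuteron}/T_{muon} = (3.34×10^-27/1e) / (1.88×10^-28/1e) = 17.7.

ratio ≈ 17.7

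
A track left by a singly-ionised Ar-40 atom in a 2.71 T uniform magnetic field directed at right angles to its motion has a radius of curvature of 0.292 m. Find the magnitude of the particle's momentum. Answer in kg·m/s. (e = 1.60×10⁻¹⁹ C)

p ≈ 1.27×10^-19 kg·m/s

Since qvB = mv²/r, the momentum p = mv = qBr.
p = (1×1.60×10^-19)(2.71)(0.292) = 1.27×10^-19 kg·m/s.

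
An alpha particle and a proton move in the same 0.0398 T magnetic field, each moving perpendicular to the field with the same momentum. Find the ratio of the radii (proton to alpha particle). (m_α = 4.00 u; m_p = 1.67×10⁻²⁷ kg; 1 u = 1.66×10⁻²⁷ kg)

r = p/(qB) ⇒ at equal p, r ∝ 1/q.
r_{proton}/r_{alpha particle} = 2.00.

ratio ≈ 2.00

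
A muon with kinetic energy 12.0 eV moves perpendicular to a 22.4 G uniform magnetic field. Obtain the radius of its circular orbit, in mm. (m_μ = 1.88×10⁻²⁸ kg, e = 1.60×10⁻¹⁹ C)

Convert the energy: K = 12.0 eV = 1.92×10^-18 J.
v = √(2K/m) = √(2·1.92×10^-18/1.88×10^-28) = 1.43×10^5 m/s.
r = mv/(qB) = (1.88×10^-28)(1.43×10^5) / [(1×1.60×10^-19)(2.24×10^-3)] = 0.0750 m.

r ≈ 75.0 mm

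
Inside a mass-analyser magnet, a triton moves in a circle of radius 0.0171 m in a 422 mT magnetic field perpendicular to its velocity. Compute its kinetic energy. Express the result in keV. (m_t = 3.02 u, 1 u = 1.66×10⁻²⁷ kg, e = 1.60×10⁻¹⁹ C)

v = qBr/m = (1×1.60×10^-19)(0.422)(0.0171) / (5.01×10^-27) = 2.30×10^5 m/s.
K = ½mv² = 0.5·(5.01×10^-27)·(2.30×10^5)² = 1.33×10^-16 J = 0.831 keV.

K ≈ 0.831 keV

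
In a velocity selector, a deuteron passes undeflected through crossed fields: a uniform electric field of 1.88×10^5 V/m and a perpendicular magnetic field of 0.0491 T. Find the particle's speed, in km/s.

v ≈ 3830 km/s

For zero net force, qE = qvB, so v = E/B.
v = (1.88×10^5) / (0.0491) = 3.83×10^6 m/s.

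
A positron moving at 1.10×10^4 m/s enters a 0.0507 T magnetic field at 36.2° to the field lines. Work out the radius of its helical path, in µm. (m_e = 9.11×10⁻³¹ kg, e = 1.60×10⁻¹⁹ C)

r ≈ 0.730 µm

Only the perpendicular component v⊥ = v sin36.2° = 6500 m/s is bent by the field.
r = m v⊥ /(qB) = (9.11×10^-31)(6500) / [(1×1.60×10^-19)(0.0507)] = 7.30×10^-7 m.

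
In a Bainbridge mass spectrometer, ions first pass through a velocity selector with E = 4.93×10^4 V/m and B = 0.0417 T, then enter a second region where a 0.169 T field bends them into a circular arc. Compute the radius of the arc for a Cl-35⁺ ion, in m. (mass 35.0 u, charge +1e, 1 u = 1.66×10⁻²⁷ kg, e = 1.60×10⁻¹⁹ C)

r ≈ 2.54 m

The selector passes v = E/B = 4.93×10^4/0.0417 = 1.18×10^6 m/s.
In the deflection region, r = mv/(qB₂) = (5.81×10^-26)(1.18×10^6) / [(1×1.60×10^-19)(0.169)] = 2.54 m.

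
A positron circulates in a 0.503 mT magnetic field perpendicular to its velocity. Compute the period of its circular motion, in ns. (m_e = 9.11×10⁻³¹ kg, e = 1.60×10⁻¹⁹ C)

The cyclotron period is independent of speed: T = 2πm/(qB).
T = 2π(9.11×10^-31) / [(1×1.60×10^-19)(5.03×10^-4)] = 7.11×10^-8 s.

T ≈ 71.1 ns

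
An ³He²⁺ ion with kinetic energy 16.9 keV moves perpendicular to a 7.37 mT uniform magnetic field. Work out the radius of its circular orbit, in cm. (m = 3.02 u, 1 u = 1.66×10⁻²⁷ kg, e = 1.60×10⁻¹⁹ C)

r ≈ 221 cm

Convert the energy: K = 16.9 keV = 2.70×10^-15 J.
v = √(2K/m) = √(2·2.70×10^-15/5.01×10^-27) = 1.04×10^6 m/s.
r = mv/(qB) = (5.01×10^-27)(1.04×10^6) / [(2×1.60×10^-19)(7.37×10^-3)] = 2.21 m.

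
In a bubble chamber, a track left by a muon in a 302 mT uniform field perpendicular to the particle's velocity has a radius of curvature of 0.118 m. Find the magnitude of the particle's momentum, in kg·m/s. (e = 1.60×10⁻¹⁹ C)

Since qvB = mv²/r, the momentum p = mv = qBr.
p = (1×1.60×10^-19)(0.302)(0.118) = 5.70×10^-21 kg·m/s.

p ≈ 5.70×10^-21 kg·m/s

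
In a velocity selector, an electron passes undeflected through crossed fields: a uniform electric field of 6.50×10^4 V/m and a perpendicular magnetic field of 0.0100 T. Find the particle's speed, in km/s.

v ≈ 6500 km/s

For zero net force, qE = qvB, so v = E/B.
v = (6.50×10^4) / (0.0100) = 6.50×10^6 m/s.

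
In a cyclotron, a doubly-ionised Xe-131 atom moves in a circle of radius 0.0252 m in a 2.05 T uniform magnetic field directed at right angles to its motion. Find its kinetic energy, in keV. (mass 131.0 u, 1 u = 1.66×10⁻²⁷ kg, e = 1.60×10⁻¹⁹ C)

v = qBr/m = (2×1.60×10^-19)(2.05)(0.0252) / (2.17×10^-25) = 7.60×10^4 m/s.
K = ½mv² = 0.5·(2.17×10^-25)·(7.60×10^4)² = 6.28×10^-16 J = 3.93 keV.

K ≈ 3.93 keV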